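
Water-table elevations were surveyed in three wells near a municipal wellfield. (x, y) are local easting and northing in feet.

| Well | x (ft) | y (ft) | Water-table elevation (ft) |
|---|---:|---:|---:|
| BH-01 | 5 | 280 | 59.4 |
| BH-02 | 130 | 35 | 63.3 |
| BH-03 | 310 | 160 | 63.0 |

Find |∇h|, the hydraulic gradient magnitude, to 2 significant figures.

Differences from BH-01: to BH-02 (Δx, Δy, Δh) = (125, -245, +3.9); to BH-03 = (305, -120, +3.6).
Determinant of the coordinate differences = 125·(-120) − 305·(-245) = 59725.
∂h/∂x = [(+3.9)·(-120) − (+3.6)·(-245)] / 59725 = +0.006932
∂h/∂y = [125·(+3.6) − 305·(+3.9)] / 59725 = -0.01238
|∇h| = √(0.006932² + -0.01238²) = 0.01419

0.014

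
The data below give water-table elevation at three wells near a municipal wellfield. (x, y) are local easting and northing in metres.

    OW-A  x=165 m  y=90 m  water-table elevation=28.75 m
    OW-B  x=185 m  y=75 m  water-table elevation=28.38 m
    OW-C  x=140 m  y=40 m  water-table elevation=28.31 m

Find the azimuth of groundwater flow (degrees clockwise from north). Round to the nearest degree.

With h = a·x + b·y + c and OW-A as origin, the differences give:
  20·a + (-15)·b = -0.37
  (-25)·a + (-50)·b = -0.44
Eliminate b (×(-50) and ×(-15), subtract): -1375·a = 11.900 → a = ∂h/∂x = -0.008655
Back-substitute: b = ∂h/∂y = +0.01313.
Flow direction (−∇h) has components (+0.008655 E, -0.01313 N).
Azimuth = atan2(E, N) = atan2(+0.008655, -0.01313) = 146.6° ≈ 147°.

147°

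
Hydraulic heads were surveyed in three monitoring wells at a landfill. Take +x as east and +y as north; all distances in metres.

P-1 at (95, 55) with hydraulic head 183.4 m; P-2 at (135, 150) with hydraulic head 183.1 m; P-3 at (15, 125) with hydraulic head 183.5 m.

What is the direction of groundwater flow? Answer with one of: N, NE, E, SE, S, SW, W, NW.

NE

Taking P-1 as reference: P-2−P-1 = (40, 95, -0.3); P-3−P-1 = (-80, 70, +0.1).
Solve a·Δx + b·Δy = Δh: det = 40·70 − (-80)·95 = 10400.
∂h/∂x = [(-0.3)·70 − (+0.1)·95] / 10400 = -0.002933
∂h/∂y = [40·(+0.1) − (-80)·(-0.3)] / 10400 = -0.001923
Flow = −∇h = (+0.002933 east, +0.001923 north), which points northeast.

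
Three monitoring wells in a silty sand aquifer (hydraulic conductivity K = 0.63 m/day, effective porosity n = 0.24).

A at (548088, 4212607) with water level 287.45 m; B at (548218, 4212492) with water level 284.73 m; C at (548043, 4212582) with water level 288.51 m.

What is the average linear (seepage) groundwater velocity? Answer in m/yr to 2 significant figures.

Three-point gradient (reference A): Δ to B = (130, -115, -2.72), Δ to C = (-45, -25, +1.06).
∂h/∂x = -0.02254, ∂h/∂y = -0.001828 (det = -8425).
|∇h| = √(-0.02254² + -0.001828²) = 0.02261
Seepage velocity v = K·i/n = 0.63 × 0.02261 / 0.24 = 0.05935 m/day = 21.68 m/yr.

22 m/yr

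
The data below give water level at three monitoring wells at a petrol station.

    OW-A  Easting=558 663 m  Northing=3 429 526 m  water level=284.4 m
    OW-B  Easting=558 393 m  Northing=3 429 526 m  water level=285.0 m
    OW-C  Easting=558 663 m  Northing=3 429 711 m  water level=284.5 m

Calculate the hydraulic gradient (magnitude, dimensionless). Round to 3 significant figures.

∂h/∂x = (285.0 − 284.4) / (558393 − 558663) = -0.002222
∂h/∂y = (284.5 − 284.4) / (3429711 − 3429526) = +0.0005405
|∇h| = √(-0.002222² + 0.0005405²) = 0.002287

0.00229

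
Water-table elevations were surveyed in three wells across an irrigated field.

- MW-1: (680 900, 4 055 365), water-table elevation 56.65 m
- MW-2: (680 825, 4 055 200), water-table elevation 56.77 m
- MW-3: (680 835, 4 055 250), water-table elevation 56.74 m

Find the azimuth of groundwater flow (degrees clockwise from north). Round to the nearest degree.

045°

With h = a·x + b·y + c and MW-1 as origin, the differences give:
  (-75)·a + (-165)·b = +0.12
  (-65)·a + (-115)·b = +0.09
Eliminate b (×(-115) and ×(-165), subtract): -2100·a = 1.050 → a = ∂h/∂x = -0.0005000
Back-substitute: b = ∂h/∂y = -0.0005000.
Flow direction (−∇h) has components (+0.0005000 E, +0.0005000 N).
Azimuth = atan2(E, N) = atan2(+0.0005000, +0.0005000) = 45.0° ≈ 045°.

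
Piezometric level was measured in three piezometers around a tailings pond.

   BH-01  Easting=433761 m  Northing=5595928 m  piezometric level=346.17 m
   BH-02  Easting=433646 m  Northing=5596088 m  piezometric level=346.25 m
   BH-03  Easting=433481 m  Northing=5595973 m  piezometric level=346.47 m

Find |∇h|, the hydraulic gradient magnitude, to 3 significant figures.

0.00116

Differences from BH-01: to BH-02 (Δx, Δy, Δh) = (-115, 160, +0.08); to BH-03 = (-280, 45, +0.30).
Solve a·Δx + b·Δy = Δh: det = (-115)·45 − (-280)·160 = 39625.
∂h/∂x = [(+0.08)·45 − (+0.30)·160] / 39625 = -0.001121
∂h/∂y = [(-115)·(+0.30) − (-280)·(+0.08)] / 39625 = -0.0003054
|∇h| = √(-0.001121² + -0.0003054²) = 0.001162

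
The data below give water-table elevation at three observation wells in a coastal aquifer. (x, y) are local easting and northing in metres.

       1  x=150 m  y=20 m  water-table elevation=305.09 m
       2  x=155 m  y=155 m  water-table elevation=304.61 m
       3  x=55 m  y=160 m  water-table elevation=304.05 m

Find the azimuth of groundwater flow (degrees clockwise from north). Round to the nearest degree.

305°

Differences from 1: to 2 (Δx, Δy, Δh) = (5, 135, -0.48); to 3 = (-95, 140, -1.04).
Solve a·Δx + b·Δy = Δh: det = 5·140 − (-95)·135 = 13525.
∂h/∂x = [(-0.48)·140 − (-1.04)·135] / 13525 = +0.005412
∂h/∂y = [5·(-1.04) − (-95)·(-0.48)] / 13525 = -0.003756
Flow direction (−∇h) has components (-0.005412 E, +0.003756 N).
Azimuth = atan2(E, N) = atan2(-0.005412, +0.003756) = 304.8° ≈ 305°.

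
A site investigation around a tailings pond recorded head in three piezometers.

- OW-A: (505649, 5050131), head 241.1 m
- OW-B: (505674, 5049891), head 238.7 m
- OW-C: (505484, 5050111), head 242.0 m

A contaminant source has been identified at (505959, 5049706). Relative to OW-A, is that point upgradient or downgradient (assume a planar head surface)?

downgradient

Differences from OW-A: to OW-B (Δx, Δy, Δh) = (25, -240, -2.4); to OW-C = (-165, -20, +0.9).
Determinant of the coordinate differences = 25·(-20) − (-165)·(-240) = -40100.
∂h/∂x = [(-2.4)·(-20) − (+0.9)·(-240)] / -40100 = -0.006584
∂h/∂y = [25·(+0.9) − (-165)·(-2.4)] / -40100 = +0.009314
Head at (505959, 5049706) = 241.1 + (-0.006584)·(310) + (+0.009314)·(-425) = 235.10 m.
That is lower than the 241.1 m at OW-A, so the point is downgradient.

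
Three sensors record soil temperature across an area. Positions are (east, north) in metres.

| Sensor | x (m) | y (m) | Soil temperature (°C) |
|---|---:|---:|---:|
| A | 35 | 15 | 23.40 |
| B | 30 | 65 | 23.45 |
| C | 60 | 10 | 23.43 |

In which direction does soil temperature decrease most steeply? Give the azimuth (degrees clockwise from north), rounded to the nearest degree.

231°

Taking A as reference: B−A = (-5, 50, +0.05); C−A = (25, -5, +0.03).
Determinant of the coordinate differences = (-5)·(-5) − 25·50 = -1225.
∂T/∂x = [(+0.05)·(-5) − (+0.03)·50] / -1225 = +0.001429
∂T/∂y = [(-5)·(+0.03) − 25·(+0.05)] / -1225 = +0.001143
Steepest decrease is along −∇f: components (-0.001429 E, -0.001143 N).
Azimuth = atan2(-0.001429, -0.001143) = 231.3° ≈ 231°.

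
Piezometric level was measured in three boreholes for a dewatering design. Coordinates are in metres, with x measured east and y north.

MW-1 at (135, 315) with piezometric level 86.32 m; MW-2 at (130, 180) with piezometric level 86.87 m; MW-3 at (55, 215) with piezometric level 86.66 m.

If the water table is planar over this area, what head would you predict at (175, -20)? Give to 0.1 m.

Differences from MW-1: to MW-2 (Δx, Δy, Δh) = (-5, -135, +0.55); to MW-3 = (-80, -100, +0.34).
Determinant of the coordinate differences = (-5)·(-100) − (-80)·(-135) = -10300.
∂h/∂x = [(+0.55)·(-100) − (+0.34)·(-135)] / -10300 = +0.0008835
∂h/∂y = [(-5)·(+0.34) − (-80)·(+0.55)] / -10300 = -0.004107
h(175, -20) = 86.32 + (+0.0008835)·(40) + (-0.004107)·(-335) = 86.32 +0.035 +1.376 = 87.731 m.

87.7 m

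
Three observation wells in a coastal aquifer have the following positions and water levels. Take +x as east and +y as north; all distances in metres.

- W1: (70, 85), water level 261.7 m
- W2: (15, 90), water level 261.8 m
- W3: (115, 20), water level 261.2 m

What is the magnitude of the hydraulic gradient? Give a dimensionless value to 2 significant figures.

Differences from W1: to W2 (Δx, Δy, Δh) = (-55, 5, +0.1); to W3 = (45, -65, -0.5).
Solve a·Δx + b·Δy = Δh: det = (-55)·(-65) − 45·5 = 3350.
∂h/∂x = [(+0.1)·(-65) − (-0.5)·5] / 3350 = -0.001194
∂h/∂y = [(-55)·(-0.5) − 45·(+0.1)] / 3350 = +0.006866
|∇h| = √(-0.001194² + 0.006866²) = 0.006969

0.0070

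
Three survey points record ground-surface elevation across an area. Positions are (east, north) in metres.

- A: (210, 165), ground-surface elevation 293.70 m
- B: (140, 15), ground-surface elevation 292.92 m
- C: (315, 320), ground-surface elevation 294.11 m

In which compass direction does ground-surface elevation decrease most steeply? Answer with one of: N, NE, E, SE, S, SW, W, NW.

SE

With z = a·x + b·y + c and A as origin, the differences give:
  (-70)·a + (-150)·b = -0.78
  105·a + 155·b = +0.41
Eliminate b (×155 and ×(-150), subtract): 4900·a = -59.400 → a = ∂z/∂x = -0.01212
Back-substitute: b = ∂z/∂y = +0.01086.
Steepest decrease is along −∇f = (+0.01212 E, -0.01086 N) → southeast.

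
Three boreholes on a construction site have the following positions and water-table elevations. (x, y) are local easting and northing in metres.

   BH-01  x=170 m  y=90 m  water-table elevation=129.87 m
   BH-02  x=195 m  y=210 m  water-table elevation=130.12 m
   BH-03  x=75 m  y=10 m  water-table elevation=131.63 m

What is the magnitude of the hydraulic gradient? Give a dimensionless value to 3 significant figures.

0.0256

Differences from BH-01: to BH-02 (Δx, Δy, Δh) = (25, 120, +0.25); to BH-03 = (-95, -80, +1.76).
Solve a·Δx + b·Δy = Δh: det = 25·(-80) − (-95)·120 = 9400.
∂h/∂x = [(+0.25)·(-80) − (+1.76)·120] / 9400 = -0.02460
∂h/∂y = [25·(+1.76) − (-95)·(+0.25)] / 9400 = +0.007207
|∇h| = √(-0.02460² + 0.007207²) = 0.02563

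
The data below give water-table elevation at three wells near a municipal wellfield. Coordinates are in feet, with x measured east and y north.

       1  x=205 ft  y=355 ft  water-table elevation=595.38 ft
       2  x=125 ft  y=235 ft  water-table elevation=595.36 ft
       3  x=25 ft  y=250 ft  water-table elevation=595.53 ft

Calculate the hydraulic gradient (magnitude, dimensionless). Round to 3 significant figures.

Taking 1 as reference: 2−1 = (-80, -120, -0.02); 3−1 = (-180, -105, +0.15).
Solve a·Δx + b·Δy = Δh: det = (-80)·(-105) − (-180)·(-120) = -13200.
∂h/∂x = [(-0.02)·(-105) − (+0.15)·(-120)] / -13200 = -0.001523
∂h/∂y = [(-80)·(+0.15) − (-180)·(-0.02)] / -13200 = +0.001182
|∇h| = √(-0.001523² + 0.001182²) = 0.001928

0.00193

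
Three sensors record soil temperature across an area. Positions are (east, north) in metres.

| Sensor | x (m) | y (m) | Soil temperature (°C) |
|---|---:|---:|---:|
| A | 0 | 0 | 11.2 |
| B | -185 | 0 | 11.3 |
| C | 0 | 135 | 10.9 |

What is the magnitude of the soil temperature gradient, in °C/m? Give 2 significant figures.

∂T/∂x = (11.3 − 11.2) / (-185 − 0) = -0.0005405
∂T/∂y = (10.9 − 11.2) / (135 − 0) = -0.002222
|∇f| = √(-0.0005405² + -0.002222²) = 0.002287 °C/m

0.0023 °C/m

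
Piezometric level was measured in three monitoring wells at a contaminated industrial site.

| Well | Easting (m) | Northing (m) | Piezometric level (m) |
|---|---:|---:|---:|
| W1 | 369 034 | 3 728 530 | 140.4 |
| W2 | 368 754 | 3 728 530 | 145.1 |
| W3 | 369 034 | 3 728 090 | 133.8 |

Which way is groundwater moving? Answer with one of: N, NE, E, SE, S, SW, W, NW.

∂h/∂x = (145.1 − 140.4) / (368754 − 369034) = -0.01679
∂h/∂y = (133.8 − 140.4) / (3728090 − 3728530) = +0.01500
Flow = −∇h = (+0.01679 east, -0.01500 north), which points southeast.

SE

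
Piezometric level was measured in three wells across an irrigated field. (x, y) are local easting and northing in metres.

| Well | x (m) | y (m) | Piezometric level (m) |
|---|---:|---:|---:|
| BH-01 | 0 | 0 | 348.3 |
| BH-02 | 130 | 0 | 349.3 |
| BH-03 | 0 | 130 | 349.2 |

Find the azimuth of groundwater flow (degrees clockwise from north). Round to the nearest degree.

∂h/∂x = (349.3 − 348.3) / (130 − 0) = +0.007692
∂h/∂y = (349.2 − 348.3) / (130 − 0) = +0.006923
Flow direction (−∇h) has components (-0.007692 E, -0.006923 N).
Azimuth = atan2(E, N) = atan2(-0.007692, -0.006923) = 228.0° ≈ 228°.

228°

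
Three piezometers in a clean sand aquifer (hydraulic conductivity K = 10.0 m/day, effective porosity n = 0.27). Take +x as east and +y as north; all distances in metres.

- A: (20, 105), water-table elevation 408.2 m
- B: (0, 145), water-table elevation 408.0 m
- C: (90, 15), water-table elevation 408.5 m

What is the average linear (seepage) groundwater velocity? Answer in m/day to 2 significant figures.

0.37 m/day

Differences from A: to B (Δx, Δy, Δh) = (-20, 40, -0.2); to C = (70, -90, +0.3).
Solve a·Δx + b·Δy = Δh: det = (-20)·(-90) − 70·40 = -1000.
∂h/∂x = [(-0.2)·(-90) − (+0.3)·40] / -1000 = -0.006000
∂h/∂y = [(-20)·(+0.3) − 70·(-0.2)] / -1000 = -0.008000
|∇h| = √(-0.006000² + -0.008000²) = 0.01
Seepage velocity v = K·i/n = 10.0 × 0.01 / 0.27 = 0.3704 m/day.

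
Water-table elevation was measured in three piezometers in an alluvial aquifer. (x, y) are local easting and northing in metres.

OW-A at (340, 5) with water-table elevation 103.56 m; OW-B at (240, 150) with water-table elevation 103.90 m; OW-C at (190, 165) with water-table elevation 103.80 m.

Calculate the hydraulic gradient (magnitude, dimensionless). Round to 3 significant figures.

0.00580

Differences from OW-A: to OW-B (Δx, Δy, Δh) = (-100, 145, +0.34); to OW-C = (-150, 160, +0.24).
Solve a·Δx + b·Δy = Δh: det = (-100)·160 − (-150)·145 = 5750.
∂h/∂x = [(+0.34)·160 − (+0.24)·145] / 5750 = +0.003409
∂h/∂y = [(-100)·(+0.24) − (-150)·(+0.34)] / 5750 = +0.004696
|∇h| = √(0.003409² + 0.004696²) = 0.005803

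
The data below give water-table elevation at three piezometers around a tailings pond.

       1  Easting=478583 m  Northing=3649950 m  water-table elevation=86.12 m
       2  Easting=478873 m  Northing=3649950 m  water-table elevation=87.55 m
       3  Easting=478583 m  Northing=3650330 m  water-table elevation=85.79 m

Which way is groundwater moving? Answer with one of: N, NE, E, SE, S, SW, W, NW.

∂h/∂x = (87.55 − 86.12) / (478873 − 478583) = +0.004931
∂h/∂y = (85.79 − 86.12) / (3650330 − 3649950) = -0.0008684
Flow = −∇h = (-0.004931 east, +0.0008684 north), which points west.

W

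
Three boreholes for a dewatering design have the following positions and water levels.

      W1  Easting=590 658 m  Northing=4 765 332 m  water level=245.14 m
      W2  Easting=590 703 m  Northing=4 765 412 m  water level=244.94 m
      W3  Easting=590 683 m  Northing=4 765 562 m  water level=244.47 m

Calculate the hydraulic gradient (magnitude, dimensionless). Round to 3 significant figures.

0.00315

With h = a·x + b·y + c and W1 as origin, the differences give:
  45·a + 80·b = -0.20
  25·a + 230·b = -0.67
Eliminate b (×230 and ×80, subtract): 8350·a = 7.600 → a = ∂h/∂x = +0.0009102
Back-substitute: b = ∂h/∂y = -0.003012.
|∇h| = √(0.0009102² + -0.003012²) = 0.003147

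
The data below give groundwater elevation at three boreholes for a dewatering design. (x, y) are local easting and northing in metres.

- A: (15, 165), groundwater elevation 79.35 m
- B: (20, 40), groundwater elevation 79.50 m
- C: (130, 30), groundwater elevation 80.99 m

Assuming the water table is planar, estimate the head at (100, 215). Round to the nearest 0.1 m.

80.5 m

Differences from A: to B (Δx, Δy, Δh) = (5, -125, +0.15); to C = (115, -135, +1.64).
Solve a·Δx + b·Δy = Δh: det = 5·(-135) − 115·(-125) = 13700.
∂h/∂x = [(+0.15)·(-135) − (+1.64)·(-125)] / 13700 = +0.01349
∂h/∂y = [5·(+1.64) − 115·(+0.15)] / 13700 = -0.0006606
h(100, 215) = 79.35 + (+0.01349)·(85) + (-0.0006606)·(50) = 79.35 +1.146 -0.033 = 80.463 m.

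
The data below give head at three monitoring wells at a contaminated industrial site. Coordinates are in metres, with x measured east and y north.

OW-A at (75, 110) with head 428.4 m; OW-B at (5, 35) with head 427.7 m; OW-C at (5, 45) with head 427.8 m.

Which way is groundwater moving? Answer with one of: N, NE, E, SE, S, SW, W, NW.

Differences from OW-A: to OW-B (Δx, Δy, Δh) = (-70, -75, -0.7); to OW-C = (-70, -65, -0.6).
Determinant of the coordinate differences = (-70)·(-65) − (-70)·(-75) = -700.
∂h/∂x = [(-0.7)·(-65) − (-0.6)·(-75)] / -700 = -0.0007143
∂h/∂y = [(-70)·(-0.6) − (-70)·(-0.7)] / -700 = +0.01000
Flow = −∇h = (+0.0007143 east, -0.01000 north), which points south.

S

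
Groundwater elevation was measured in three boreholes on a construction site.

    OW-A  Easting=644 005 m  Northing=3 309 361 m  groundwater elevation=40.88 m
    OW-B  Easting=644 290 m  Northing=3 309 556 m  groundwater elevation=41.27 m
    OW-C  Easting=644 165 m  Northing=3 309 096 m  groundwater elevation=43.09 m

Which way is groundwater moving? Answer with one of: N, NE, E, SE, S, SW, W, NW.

NW

Differences from OW-A: to OW-B (Δx, Δy, Δh) = (285, 195, +0.39); to OW-C = (160, -265, +2.21).
Solve a·Δx + b·Δy = Δh: det = 285·(-265) − 160·195 = -106725.
∂h/∂x = [(+0.39)·(-265) − (+2.21)·195] / -106725 = +0.005006
∂h/∂y = [285·(+2.21) − 160·(+0.39)] / -106725 = -0.005317
Flow = −∇h = (-0.005006 east, +0.005317 north), which points northwest.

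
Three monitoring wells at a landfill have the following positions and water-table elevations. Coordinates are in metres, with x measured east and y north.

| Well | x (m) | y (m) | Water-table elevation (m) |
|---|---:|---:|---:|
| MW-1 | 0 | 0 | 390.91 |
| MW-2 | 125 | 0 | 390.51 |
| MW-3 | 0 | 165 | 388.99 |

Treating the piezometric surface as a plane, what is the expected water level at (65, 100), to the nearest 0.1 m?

∂h/∂x = (390.51 − 390.91) / (125 − 0) = -0.003200
∂h/∂y = (388.99 − 390.91) / (165 − 0) = -0.01164
h(65, 100) = 390.91 + (-0.003200)·(65) + (-0.01164)·(100) = 390.91 -0.208 -1.164 = 389.538 m.

389.5 m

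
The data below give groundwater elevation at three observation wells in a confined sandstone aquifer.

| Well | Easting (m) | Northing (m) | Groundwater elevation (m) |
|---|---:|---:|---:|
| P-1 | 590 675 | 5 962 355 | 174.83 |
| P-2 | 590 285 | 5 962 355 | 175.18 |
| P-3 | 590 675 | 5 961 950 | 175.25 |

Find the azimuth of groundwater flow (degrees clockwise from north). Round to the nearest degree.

∂h/∂x = (175.18 − 174.83) / (590285 − 590675) = -0.0008974
∂h/∂y = (175.25 − 174.83) / (5961950 − 5962355) = -0.001037
Flow direction (−∇h) has components (+0.0008974 E, +0.001037 N).
Azimuth = atan2(E, N) = atan2(+0.0008974, +0.001037) = 40.9° ≈ 041°.

041°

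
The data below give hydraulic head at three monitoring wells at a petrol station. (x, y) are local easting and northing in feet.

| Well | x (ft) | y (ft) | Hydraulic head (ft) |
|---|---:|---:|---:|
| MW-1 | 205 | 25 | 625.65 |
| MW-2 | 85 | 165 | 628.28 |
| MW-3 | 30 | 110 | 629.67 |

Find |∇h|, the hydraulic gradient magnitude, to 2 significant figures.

0.024

Differences from MW-1: to MW-2 (Δx, Δy, Δh) = (-120, 140, +2.63); to MW-3 = (-175, 85, +4.02).
Determinant of the coordinate differences = (-120)·85 − (-175)·140 = 14300.
∂h/∂x = [(+2.63)·85 − (+4.02)·140] / 14300 = -0.02372
∂h/∂y = [(-120)·(+4.02) − (-175)·(+2.63)] / 14300 = -0.001549
|∇h| = √(-0.02372² + -0.001549²) = 0.02377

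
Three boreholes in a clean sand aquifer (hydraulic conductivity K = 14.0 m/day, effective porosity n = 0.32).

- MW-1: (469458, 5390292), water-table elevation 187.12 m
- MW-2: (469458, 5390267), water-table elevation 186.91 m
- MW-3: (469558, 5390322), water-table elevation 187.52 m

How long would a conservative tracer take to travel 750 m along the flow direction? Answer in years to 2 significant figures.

Differences from MW-1: to MW-2 (Δx, Δy, Δh) = (0, -25, -0.21); to MW-3 = (100, 30, +0.40).
Determinant of the coordinate differences = 0·30 − 100·(-25) = 2500.
∂h/∂x = [(-0.21)·30 − (+0.40)·(-25)] / 2500 = +0.001480
∂h/∂y = [0·(+0.40) − 100·(-0.21)] / 2500 = +0.008400
|∇h| = √(0.001480² + 0.008400²) = 0.008529
Seepage velocity v = K·i/n = 14.0 × 0.008529 / 0.32 = 0.3731 m/day.
t = 750 / 0.3731 = 2010 days = 5.5 years.

5.5 years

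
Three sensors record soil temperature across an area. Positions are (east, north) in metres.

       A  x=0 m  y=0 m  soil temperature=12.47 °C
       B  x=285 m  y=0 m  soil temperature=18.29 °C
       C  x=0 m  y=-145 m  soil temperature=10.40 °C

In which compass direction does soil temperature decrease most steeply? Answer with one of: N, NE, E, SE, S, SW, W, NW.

∂T/∂x = (18.29 − 12.47) / (285 − 0) = +0.02042
∂T/∂y = (10.40 − 12.47) / (-145 − 0) = +0.01428
Steepest decrease is along −∇f = (-0.02042 E, -0.01428 N) → southwest.

SW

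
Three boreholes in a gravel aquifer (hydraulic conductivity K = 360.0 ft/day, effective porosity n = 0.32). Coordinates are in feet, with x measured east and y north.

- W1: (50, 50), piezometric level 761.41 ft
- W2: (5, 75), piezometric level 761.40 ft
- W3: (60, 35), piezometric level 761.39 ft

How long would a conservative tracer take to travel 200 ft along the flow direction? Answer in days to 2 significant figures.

63 days

With h = a·x + b·y + c and W1 as origin, the differences give:
  (-45)·a + 25·b = -0.01
  10·a + (-15)·b = -0.02
Eliminate b (×(-15) and ×25, subtract): 425·a = 0.650 → a = ∂h/∂x = +0.001529
Back-substitute: b = ∂h/∂y = +0.002353.
|∇h| = √(0.001529² + 0.002353²) = 0.002806
Seepage velocity v = K·i/n = 360.0 × 0.002806 / 0.32 = 3.157 ft/day.
t = 200 / 3.157 = 63.35 days.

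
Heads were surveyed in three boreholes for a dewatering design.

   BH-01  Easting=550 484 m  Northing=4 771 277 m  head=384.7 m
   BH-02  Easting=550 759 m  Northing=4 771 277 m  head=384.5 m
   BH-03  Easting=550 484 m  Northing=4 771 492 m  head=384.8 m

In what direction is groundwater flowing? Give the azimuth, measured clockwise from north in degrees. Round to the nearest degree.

123°

∂h/∂x = (384.5 − 384.7) / (550759 − 550484) = -0.0007273
∂h/∂y = (384.8 − 384.7) / (4771492 − 4771277) = +0.0004651
Flow direction (−∇h) has components (+0.0007273 E, -0.0004651 N).
Azimuth = atan2(E, N) = atan2(+0.0007273, -0.0004651) = 122.6° ≈ 123°.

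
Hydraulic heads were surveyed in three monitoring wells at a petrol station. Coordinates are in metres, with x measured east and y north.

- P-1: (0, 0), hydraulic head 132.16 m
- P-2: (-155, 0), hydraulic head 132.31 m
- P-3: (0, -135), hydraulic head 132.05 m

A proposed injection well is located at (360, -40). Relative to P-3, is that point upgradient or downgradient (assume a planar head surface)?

downgradient

∂h/∂x = (132.31 − 132.16) / (-155 − 0) = -0.0009677
∂h/∂y = (132.05 − 132.16) / (-135 − 0) = +0.0008148
Head at (360, -40) = 132.16 + (-0.0009677)·(360) + (+0.0008148)·(-40) = 131.78 m.
That is lower than the 132.05 m at P-3, so the point is downgradient.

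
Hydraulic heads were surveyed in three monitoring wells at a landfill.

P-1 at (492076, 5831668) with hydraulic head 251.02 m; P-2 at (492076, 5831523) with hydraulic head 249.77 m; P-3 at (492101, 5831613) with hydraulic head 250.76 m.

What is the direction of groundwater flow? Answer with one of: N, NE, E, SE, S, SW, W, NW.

SW

Differences from P-1: to P-2 (Δx, Δy, Δh) = (0, -145, -1.25); to P-3 = (25, -55, -0.26).
Determinant of the coordinate differences = 0·(-55) − 25·(-145) = 3625.
∂h/∂x = [(-1.25)·(-55) − (-0.26)·(-145)] / 3625 = +0.008566
∂h/∂y = [0·(-0.26) − 25·(-1.25)] / 3625 = +0.008621
Flow = −∇h = (-0.008566 east, -0.008621 north), which points southwest.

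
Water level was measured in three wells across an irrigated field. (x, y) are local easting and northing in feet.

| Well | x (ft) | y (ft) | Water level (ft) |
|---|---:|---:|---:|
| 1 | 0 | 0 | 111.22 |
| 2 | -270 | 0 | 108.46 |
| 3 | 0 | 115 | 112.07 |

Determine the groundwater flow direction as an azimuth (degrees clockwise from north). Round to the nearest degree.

∂h/∂x = (108.46 − 111.22) / (-270 − 0) = +0.01022
∂h/∂y = (112.07 − 111.22) / (115 − 0) = +0.007391
Flow direction (−∇h) has components (-0.01022 E, -0.007391 N).
Azimuth = atan2(E, N) = atan2(-0.01022, -0.007391) = 234.1° ≈ 234°.

234°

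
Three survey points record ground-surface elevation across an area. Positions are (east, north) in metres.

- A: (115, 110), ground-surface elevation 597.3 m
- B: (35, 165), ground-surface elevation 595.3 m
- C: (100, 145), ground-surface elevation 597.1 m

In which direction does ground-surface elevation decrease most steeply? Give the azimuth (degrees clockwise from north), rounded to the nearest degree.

257°

Differences from A: to B (Δx, Δy, Δh) = (-80, 55, -2.0); to C = (-15, 35, -0.2).
Determinant of the coordinate differences = (-80)·35 − (-15)·55 = -1975.
∂z/∂x = [(-2.0)·35 − (-0.2)·55] / -1975 = +0.02987
∂z/∂y = [(-80)·(-0.2) − (-15)·(-2.0)] / -1975 = +0.007089
Steepest decrease is along −∇f: components (-0.02987 E, -0.007089 N).
Azimuth = atan2(-0.02987, -0.007089) = 256.7° ≈ 257°.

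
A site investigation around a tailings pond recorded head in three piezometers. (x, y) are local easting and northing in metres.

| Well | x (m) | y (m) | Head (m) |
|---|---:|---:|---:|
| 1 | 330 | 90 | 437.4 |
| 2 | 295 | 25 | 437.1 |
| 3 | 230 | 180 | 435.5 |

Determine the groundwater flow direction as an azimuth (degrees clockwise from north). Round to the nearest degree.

With h = a·x + b·y + c and 1 as origin, the differences give:
  (-35)·a + (-65)·b = -0.3
  (-100)·a + 90·b = -1.9
Eliminate b (×90 and ×(-65), subtract): -9650·a = -150.50 → a = ∂h/∂x = +0.01560
Back-substitute: b = ∂h/∂y = -0.003782.
Flow direction (−∇h) has components (-0.01560 E, +0.003782 N).
Azimuth = atan2(E, N) = atan2(-0.01560, +0.003782) = 283.6° ≈ 284°.

284°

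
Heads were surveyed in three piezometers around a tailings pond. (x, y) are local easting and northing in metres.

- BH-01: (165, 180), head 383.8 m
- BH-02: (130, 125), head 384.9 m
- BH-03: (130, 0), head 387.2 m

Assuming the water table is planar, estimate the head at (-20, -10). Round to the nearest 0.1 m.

387.8 m

Three-point gradient (reference BH-01): Δ to BH-02 = (-35, -55, +1.1), Δ to BH-03 = (-35, -180, +3.4).
∂h/∂x = -0.002514, ∂h/∂y = -0.01840 (det = 4375).
h(-20, -10) = 383.8 + (-0.002514)·(-185) + (-0.01840)·(-190) = 383.8 +0.465 +3.496 = 387.761 m.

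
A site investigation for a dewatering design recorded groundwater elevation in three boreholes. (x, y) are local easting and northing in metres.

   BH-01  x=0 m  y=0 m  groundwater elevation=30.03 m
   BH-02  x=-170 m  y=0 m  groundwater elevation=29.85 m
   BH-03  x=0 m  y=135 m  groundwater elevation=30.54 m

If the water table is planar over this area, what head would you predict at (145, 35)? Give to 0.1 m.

∂h/∂x = (29.85 − 30.03) / (-170 − 0) = +0.001059
∂h/∂y = (30.54 − 30.03) / (135 − 0) = +0.003778
h(145, 35) = 30.03 + (+0.001059)·(145) + (+0.003778)·(35) = 30.03 +0.154 +0.132 = 30.316 m.

30.3 m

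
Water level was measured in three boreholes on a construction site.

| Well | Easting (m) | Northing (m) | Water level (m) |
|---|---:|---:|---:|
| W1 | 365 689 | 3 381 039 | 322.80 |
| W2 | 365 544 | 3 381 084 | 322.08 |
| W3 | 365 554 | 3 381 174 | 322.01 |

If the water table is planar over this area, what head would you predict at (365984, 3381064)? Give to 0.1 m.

324.1 m

Differences from W1: to W2 (Δx, Δy, Δh) = (-145, 45, -0.72); to W3 = (-135, 135, -0.79).
Determinant of the coordinate differences = (-145)·135 − (-135)·45 = -13500.
∂h/∂x = [(-0.72)·135 − (-0.79)·45] / -13500 = +0.004567
∂h/∂y = [(-145)·(-0.79) − (-135)·(-0.72)] / -13500 = -0.001285
h(365984, 3381064) = 322.80 + (+0.004567)·(295) + (-0.001285)·(25) = 322.80 +1.347 -0.032 = 324.115 m.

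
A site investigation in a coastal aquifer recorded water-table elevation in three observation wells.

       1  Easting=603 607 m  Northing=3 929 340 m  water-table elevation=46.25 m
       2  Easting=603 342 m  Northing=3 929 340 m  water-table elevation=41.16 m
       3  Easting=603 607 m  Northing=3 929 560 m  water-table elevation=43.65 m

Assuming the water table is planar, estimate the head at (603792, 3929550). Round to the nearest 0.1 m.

47.3 m

∂h/∂x = (41.16 − 46.25) / (603342 − 603607) = +0.01921
∂h/∂y = (43.65 − 46.25) / (3929560 − 3929340) = -0.01182
h(603792, 3929550) = 46.25 + (+0.01921)·(185) + (-0.01182)·(210) = 46.25 +3.553 -2.482 = 47.322 m.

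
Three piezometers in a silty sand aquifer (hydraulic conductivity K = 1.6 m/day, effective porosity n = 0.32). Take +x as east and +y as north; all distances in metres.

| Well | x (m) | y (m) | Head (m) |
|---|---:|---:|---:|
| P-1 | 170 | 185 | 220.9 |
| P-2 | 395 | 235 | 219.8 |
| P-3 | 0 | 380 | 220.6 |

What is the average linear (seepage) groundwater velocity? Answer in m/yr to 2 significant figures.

11 m/yr

Differences from P-1: to P-2 (Δx, Δy, Δh) = (225, 50, -1.1); to P-3 = (-170, 195, -0.3).
Determinant of the coordinate differences = 225·195 − (-170)·50 = 52375.
∂h/∂x = [(-1.1)·195 − (-0.3)·50] / 52375 = -0.003809
∂h/∂y = [225·(-0.3) − (-170)·(-1.1)] / 52375 = -0.004859
|∇h| = √(-0.003809² + -0.004859²) = 0.006174
Seepage velocity v = K·i/n = 1.6 × 0.006174 / 0.32 = 0.03087 m/day = 11.28 m/yr.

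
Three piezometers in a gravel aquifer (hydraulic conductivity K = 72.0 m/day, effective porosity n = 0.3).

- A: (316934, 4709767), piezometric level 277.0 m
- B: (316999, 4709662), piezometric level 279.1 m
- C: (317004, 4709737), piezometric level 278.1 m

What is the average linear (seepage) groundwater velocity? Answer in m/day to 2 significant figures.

4.1 m/day

With h = a·x + b·y + c and A as origin, the differences give:
  65·a + (-105)·b = +2.1
  70·a + (-30)·b = +1.1
Eliminate b (×(-30) and ×(-105), subtract): 5400·a = 52.50 → a = ∂h/∂x = +0.009722
Back-substitute: b = ∂h/∂y = -0.01398.
|∇h| = √(0.009722² + -0.01398²) = 0.01703
Seepage velocity v = K·i/n = 72.0 × 0.01703 / 0.3 = 4.087 m/day.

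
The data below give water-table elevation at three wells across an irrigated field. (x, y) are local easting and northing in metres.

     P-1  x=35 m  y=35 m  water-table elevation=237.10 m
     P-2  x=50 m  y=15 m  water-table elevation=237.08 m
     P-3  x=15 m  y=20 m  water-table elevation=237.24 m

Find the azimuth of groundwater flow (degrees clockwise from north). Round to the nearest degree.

Differences from P-1: to P-2 (Δx, Δy, Δh) = (15, -20, -0.02); to P-3 = (-20, -15, +0.14).
Solve a·Δx + b·Δy = Δh: det = 15·(-15) − (-20)·(-20) = -625.
∂h/∂x = [(-0.02)·(-15) − (+0.14)·(-20)] / -625 = -0.004960
∂h/∂y = [15·(+0.14) − (-20)·(-0.02)] / -625 = -0.002720
Flow direction (−∇h) has components (+0.004960 E, +0.002720 N).
Azimuth = atan2(E, N) = atan2(+0.004960, +0.002720) = 61.3° ≈ 061°.

061°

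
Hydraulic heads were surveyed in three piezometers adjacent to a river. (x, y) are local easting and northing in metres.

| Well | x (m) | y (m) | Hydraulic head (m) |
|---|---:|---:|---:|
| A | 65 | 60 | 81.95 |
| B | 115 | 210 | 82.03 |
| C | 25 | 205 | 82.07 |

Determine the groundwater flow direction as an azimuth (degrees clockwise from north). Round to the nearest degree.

With h = a·x + b·y + c and A as origin, the differences give:
  50·a + 150·b = +0.08
  (-40)·a + 145·b = +0.12
Eliminate b (×145 and ×150, subtract): 13250·a = -6.400 → a = ∂h/∂x = -0.0004830
Back-substitute: b = ∂h/∂y = +0.0006943.
Flow direction (−∇h) has components (+0.0004830 E, -0.0006943 N).
Azimuth = atan2(E, N) = atan2(+0.0004830, -0.0006943) = 145.2° ≈ 145°.

145°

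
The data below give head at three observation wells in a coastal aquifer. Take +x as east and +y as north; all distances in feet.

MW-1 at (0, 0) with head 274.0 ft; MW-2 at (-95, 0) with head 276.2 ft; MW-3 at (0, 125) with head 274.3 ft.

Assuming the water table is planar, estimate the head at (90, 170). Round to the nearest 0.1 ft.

272.3 ft

∂h/∂x = (276.2 − 274.0) / (-95 − 0) = -0.02316
∂h/∂y = (274.3 − 274.0) / (125 − 0) = +0.002400
h(90, 170) = 274.0 + (-0.02316)·(90) + (+0.002400)·(170) = 274.0 -2.084 +0.408 = 272.324 ft.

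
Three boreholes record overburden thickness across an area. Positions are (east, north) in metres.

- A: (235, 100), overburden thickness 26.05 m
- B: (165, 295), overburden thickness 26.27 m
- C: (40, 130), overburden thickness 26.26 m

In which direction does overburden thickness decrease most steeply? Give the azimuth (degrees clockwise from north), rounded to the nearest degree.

129°

Three-point gradient (reference A): Δ to B = (-70, 195, +0.22), Δ to C = (-195, 30, +0.21).
∂d/∂x = -0.0009562, ∂d/∂y = +0.0007850 (det = 35925).
Steepest decrease is along −∇f: components (+0.0009562 E, -0.0007850 N).
Azimuth = atan2(+0.0009562, -0.0007850) = 129.4° ≈ 129°.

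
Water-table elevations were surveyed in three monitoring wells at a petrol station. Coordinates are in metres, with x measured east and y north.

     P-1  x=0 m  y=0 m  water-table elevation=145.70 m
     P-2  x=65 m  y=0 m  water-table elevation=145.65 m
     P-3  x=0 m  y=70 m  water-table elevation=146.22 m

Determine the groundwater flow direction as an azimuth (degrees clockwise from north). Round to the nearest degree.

∂h/∂x = (145.65 − 145.70) / (65 − 0) = -0.0007692
∂h/∂y = (146.22 − 145.70) / (70 − 0) = +0.007429
Flow direction (−∇h) has components (+0.0007692 E, -0.007429 N).
Azimuth = atan2(E, N) = atan2(+0.0007692, -0.007429) = 174.1° ≈ 174°.

174°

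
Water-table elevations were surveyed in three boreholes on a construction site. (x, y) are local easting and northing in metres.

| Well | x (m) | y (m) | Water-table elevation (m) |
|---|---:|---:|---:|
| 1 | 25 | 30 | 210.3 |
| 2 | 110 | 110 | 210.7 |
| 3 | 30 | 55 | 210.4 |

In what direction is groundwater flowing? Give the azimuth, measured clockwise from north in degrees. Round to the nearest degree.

Taking 1 as reference: 2−1 = (85, 80, +0.4); 3−1 = (5, 25, +0.1).
Determinant of the coordinate differences = 85·25 − 5·80 = 1725.
∂h/∂x = [(+0.4)·25 − (+0.1)·80] / 1725 = +0.001159
∂h/∂y = [85·(+0.1) − 5·(+0.4)] / 1725 = +0.003768
Flow direction (−∇h) has components (-0.001159 E, -0.003768 N).
Azimuth = atan2(E, N) = atan2(-0.001159, -0.003768) = 197.1° ≈ 197°.

197°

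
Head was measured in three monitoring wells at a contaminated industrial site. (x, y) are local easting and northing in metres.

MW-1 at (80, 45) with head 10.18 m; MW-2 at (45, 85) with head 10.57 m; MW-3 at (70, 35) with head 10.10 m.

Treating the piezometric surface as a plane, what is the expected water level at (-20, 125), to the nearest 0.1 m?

With h = a·x + b·y + c and MW-1 as origin, the differences give:
  (-35)·a + 40·b = +0.39
  (-10)·a + (-10)·b = -0.08
Eliminate b (×(-10) and ×40, subtract): 750·a = -0.700 → a = ∂h/∂x = -0.0009333
Back-substitute: b = ∂h/∂y = +0.008933.
h(-20, 125) = 10.18 + (-0.0009333)·(-100) + (+0.008933)·(80) = 10.18 +0.093 +0.715 = 10.988 m.

11.0 m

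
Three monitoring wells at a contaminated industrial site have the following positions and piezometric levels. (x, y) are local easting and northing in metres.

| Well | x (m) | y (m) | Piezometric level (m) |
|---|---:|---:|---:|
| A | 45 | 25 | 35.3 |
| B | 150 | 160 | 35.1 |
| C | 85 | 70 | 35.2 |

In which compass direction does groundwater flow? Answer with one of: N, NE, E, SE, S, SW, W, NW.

Three-point gradient (reference A): Δ to B = (105, 135, -0.2), Δ to C = (40, 45, -0.1).
∂h/∂x = -0.006667, ∂h/∂y = +0.003704 (det = -675).
Flow = −∇h = (+0.006667 east, -0.003704 north), which points southeast.

SE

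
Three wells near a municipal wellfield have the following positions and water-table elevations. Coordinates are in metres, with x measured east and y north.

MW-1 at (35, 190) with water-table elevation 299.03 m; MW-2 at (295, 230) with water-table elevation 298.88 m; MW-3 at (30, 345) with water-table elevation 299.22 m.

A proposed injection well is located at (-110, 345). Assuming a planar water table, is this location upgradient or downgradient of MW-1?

upgradient

Taking MW-1 as reference: MW-2−MW-1 = (260, 40, -0.15); MW-3−MW-1 = (-5, 155, +0.19).
Solve a·Δx + b·Δy = Δh: det = 260·155 − (-5)·40 = 40500.
∂h/∂x = [(-0.15)·155 − (+0.19)·40] / 40500 = -0.0007617
∂h/∂y = [260·(+0.19) − (-5)·(-0.15)] / 40500 = +0.001201
Head at (-110, 345) = 299.03 + (-0.0007617)·(-145) + (+0.001201)·(155) = 299.33 m.
That is higher than the 299.03 m at MW-1, so the point is upgradient.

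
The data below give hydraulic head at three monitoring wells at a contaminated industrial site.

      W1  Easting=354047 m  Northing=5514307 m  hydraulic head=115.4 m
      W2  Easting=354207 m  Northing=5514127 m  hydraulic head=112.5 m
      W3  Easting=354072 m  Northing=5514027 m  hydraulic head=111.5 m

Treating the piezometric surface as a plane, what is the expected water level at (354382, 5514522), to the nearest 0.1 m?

117.4 m

With h = a·x + b·y + c and W1 as origin, the differences give:
  160·a + (-180)·b = -2.9
  25·a + (-280)·b = -3.9
Eliminate b (×(-280) and ×(-180), subtract): -40300·a = 110.00 → a = ∂h/∂x = -0.002730
Back-substitute: b = ∂h/∂y = +0.01368.
h(354382, 5514522) = 115.4 + (-0.002730)·(335) + (+0.01368)·(215) = 115.4 -0.914 +2.942 = 117.428 m.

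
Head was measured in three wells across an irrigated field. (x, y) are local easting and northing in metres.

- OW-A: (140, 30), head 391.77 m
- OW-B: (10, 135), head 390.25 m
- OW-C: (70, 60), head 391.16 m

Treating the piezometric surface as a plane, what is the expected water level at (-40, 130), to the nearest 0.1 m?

390.0 m

Differences from OW-A: to OW-B (Δx, Δy, Δh) = (-130, 105, -1.52); to OW-C = (-70, 30, -0.61).
Determinant of the coordinate differences = (-130)·30 − (-70)·105 = 3450.
∂h/∂x = [(-1.52)·30 − (-0.61)·105] / 3450 = +0.005348
∂h/∂y = [(-130)·(-0.61) − (-70)·(-1.52)] / 3450 = -0.007855
h(-40, 130) = 391.77 + (+0.005348)·(-180) + (-0.007855)·(100) = 391.77 -0.963 -0.786 = 390.022 m.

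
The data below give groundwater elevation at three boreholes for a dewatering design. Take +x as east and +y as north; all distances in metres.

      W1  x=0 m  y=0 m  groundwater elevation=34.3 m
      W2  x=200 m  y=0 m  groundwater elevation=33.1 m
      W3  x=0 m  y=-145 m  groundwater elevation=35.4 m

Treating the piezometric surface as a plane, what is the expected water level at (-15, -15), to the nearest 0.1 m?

∂h/∂x = (33.1 − 34.3) / (200 − 0) = -0.006000
∂h/∂y = (35.4 − 34.3) / (-145 − 0) = -0.007586
h(-15, -15) = 34.3 + (-0.006000)·(-15) + (-0.007586)·(-15) = 34.3 +0.090 +0.114 = 34.504 m.

34.5 m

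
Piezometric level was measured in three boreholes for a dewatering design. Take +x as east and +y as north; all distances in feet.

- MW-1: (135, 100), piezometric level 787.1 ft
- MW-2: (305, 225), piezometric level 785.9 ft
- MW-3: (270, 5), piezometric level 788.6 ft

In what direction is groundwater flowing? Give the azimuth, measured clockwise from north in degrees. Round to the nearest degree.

350°

Differences from MW-1: to MW-2 (Δx, Δy, Δh) = (170, 125, -1.2); to MW-3 = (135, -95, +1.5).
Determinant of the coordinate differences = 170·(-95) − 135·125 = -33025.
∂h/∂x = [(-1.2)·(-95) − (+1.5)·125] / -33025 = +0.002226
∂h/∂y = [170·(+1.5) − 135·(-1.2)] / -33025 = -0.01263
Flow direction (−∇h) has components (-0.002226 E, +0.01263 N).
Azimuth = atan2(E, N) = atan2(-0.002226, +0.01263) = 350.0° ≈ 350°.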